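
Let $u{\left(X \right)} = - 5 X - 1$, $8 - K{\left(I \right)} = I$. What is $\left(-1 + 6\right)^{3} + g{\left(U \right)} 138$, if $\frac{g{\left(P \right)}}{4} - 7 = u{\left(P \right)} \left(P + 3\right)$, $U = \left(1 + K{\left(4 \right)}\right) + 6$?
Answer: $-428779$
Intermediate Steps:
$K{\left(I \right)} = 8 - I$
$u{\left(X \right)} = -1 - 5 X$
$U = 11$ ($U = \left(1 + \left(8 - 4\right)\right) + 6 = \left(1 + 4\right) + 6 = 5 + 6 = 11$)
$g{\left(P \right)} = 28 + 4 \left(-1 - 5 P\right) \left(3 + P\right)$ ($g{\left(P \right)} = 28 + 4 \left(-1 - 5 P\right) \left(P + 3\right) = 28 + 4 \left(-1 - 5 P\right) \left(3 + P\right)$)
$\left(-1 + 6\right)^{3} + g{\left(U \right)} 138 = \left(-1 + 6\right)^{3} + \left(16 - 704 - 20 \cdot 11^{2}\right) 138 = 5^{3} + \left(16 - 704 - 2420\right) 138 = 125 + \left(16 - 704 - 2420\right) 138 = 125 - 428904 = -428779$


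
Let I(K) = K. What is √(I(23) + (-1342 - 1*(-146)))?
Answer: I*√1173 ≈ 34.249*I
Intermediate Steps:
√(I(23) + (-1342 - 1*(-146))) = √(23 + (-1342 - 1*(-146))) = √(23 + (-1342 + 146)) = √(23 - 1196) = √(-1173) = I*√1173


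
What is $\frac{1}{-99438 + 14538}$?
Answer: $- \frac{1}{84900} \approx -1.1779 \cdot 10^{-5}$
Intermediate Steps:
$\frac{1}{-99438 + 14538} = \frac{1}{-84900} = - \frac{1}{84900}$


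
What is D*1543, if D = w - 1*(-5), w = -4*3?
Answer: -10801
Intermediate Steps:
w = -12
D = -7 (D = -12 - 1*(-5) = -12 + 5 = -7)
D*1543 = -7*1543 = -10801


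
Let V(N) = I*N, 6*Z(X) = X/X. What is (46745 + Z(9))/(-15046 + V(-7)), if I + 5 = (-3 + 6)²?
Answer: -280471/90444 ≈ -3.1010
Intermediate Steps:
I = 4 (I = -5 + (-3 + 6)² = -5 + 3² = -5 + 9 = 4)
Z(X) = ⅙ (Z(X) = (X/X)/6 = (⅙)*1 = ⅙)
V(N) = 4*N
(46745 + Z(9))/(-15046 + V(-7)) = (46745 + ⅙)/(-15046 + 4*(-7)) = 280471/(6*(-15046 - 28)) = (280471/6)/(-15074) = (280471/6)*(-1/15074) = -280471/90444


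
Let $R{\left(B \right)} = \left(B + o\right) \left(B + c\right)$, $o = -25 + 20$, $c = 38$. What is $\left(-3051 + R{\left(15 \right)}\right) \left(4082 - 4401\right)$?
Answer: $804199$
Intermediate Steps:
$o = -5$
$R{\left(B \right)} = \left(-5 + B\right) \left(38 + B\right)$ ($R{\left(B \right)} = \left(B - 5\right) \left(B + 38\right) = \left(-5 + B\right) \left(38 + B\right)$)
$\left(-3051 + R{\left(15 \right)}\right) \left(4082 - 4401\right) = \left(-3051 + \left(-190 + 15^{2} + 33 \cdot 15\right)\right) \left(4082 - 4401\right) = \left(-3051 + \left(-190 + 225 + 495\right)\right) \left(-319\right) = \left(-3051 + 530\right) \left(-319\right) = \left(-2521\right) \left(-319\right) = 804199$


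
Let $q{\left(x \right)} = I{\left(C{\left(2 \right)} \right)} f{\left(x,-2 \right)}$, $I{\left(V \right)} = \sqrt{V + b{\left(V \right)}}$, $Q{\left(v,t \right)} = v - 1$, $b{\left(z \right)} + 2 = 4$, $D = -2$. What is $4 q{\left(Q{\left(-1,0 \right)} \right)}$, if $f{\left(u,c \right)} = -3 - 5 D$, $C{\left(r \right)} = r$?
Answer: $56$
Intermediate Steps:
$f{\left(u,c \right)} = 7$ ($f{\left(u,c \right)} = -3 - -10 = -3 + 10 = 7$)
$b{\left(z \right)} = 2$ ($b{\left(z \right)} = -2 + 4 = 2$)
$Q{\left(v,t \right)} = -1 + v$ ($Q{\left(v,t \right)} = v - 1 = -1 + v$)
$I{\left(V \right)} = \sqrt{2 + V}$ ($I{\left(V \right)} = \sqrt{V + 2} = \sqrt{2 + V}$)
$q{\left(x \right)} = 14$ ($q{\left(x \right)} = \sqrt{2 + 2} \cdot 7 = \sqrt{4} \cdot 7 = 2 \cdot 7 = 14$)
$4 q{\left(Q{\left(-1,0 \right)} \right)} = 4 \cdot 14 = 56$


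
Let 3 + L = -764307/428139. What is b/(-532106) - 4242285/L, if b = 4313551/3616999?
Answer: 194204223849656963771327/219057181077595292 ≈ 8.8655e+5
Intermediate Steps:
b = 4313551/3616999 (b = 4313551*(1/3616999) = 4313551/3616999 ≈ 1.1926)
L = -227636/47571 (L = -3 - 764307/428139 = -3 - 764307*1/428139 = -3 - 84923/47571 = -227636/47571 ≈ -4.7852)
b/(-532106) - 4242285/L = (4313551/3616999)/(-532106) - 4242285/(-227636/47571) = (4313551/3616999)*(-1/532106) - 4242285*(-47571/227636) = -4313551/1924626869894 + 201809739735/227636 = 194204223849656963771327/219057181077595292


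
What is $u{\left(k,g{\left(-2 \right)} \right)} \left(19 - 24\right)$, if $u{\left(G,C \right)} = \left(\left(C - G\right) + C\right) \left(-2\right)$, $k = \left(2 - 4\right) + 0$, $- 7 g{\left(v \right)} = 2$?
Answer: $\frac{100}{7} \approx 14.286$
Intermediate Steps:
$g{\left(v \right)} = - \frac{2}{7}$ ($g{\left(v \right)} = \left(- \frac{1}{7}\right) 2 = - \frac{2}{7}$)
$k = -2$ ($k = -2 + 0 = -2$)
$u{\left(G,C \right)} = - 4 C + 2 G$ ($u{\left(G,C \right)} = \left(- G + 2 C\right) \left(-2\right) = - 4 C + 2 G$)
$u{\left(k,g{\left(-2 \right)} \right)} \left(19 - 24\right) = \left(\left(-4\right) \left(- \frac{2}{7}\right) + 2 \left(-2\right)\right) \left(19 - 24\right) = \left(\frac{8}{7} - 4\right) \left(-5\right) = \left(- \frac{20}{7}\right) \left(-5\right) = \frac{100}{7}$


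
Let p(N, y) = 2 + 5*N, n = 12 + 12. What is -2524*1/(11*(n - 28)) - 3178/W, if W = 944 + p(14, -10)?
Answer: 303069/5588 ≈ 54.236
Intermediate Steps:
n = 24
W = 1016 (W = 944 + (2 + 5*14) = 944 + (2 + 70) = 944 + 72 = 1016)
-2524*1/(11*(n - 28)) - 3178/W = -2524*1/(11*(24 - 28)) - 3178/1016 = -2524/(11*(-4)) - 3178*1/1016 = -2524/(-44) - 1589/508 = -2524*(-1/44) - 1589/508 = 631/11 - 1589/508 = 303069/5588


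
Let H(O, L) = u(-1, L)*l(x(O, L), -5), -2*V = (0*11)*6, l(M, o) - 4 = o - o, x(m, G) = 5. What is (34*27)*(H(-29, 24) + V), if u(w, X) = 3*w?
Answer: -11016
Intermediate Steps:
l(M, o) = 4 (l(M, o) = 4 + (o - o) = 4 + 0 = 4)
V = 0 (V = -0*11*6/2 = -0*6 = -½*0 = 0)
H(O, L) = -12 (H(O, L) = (3*(-1))*4 = -3*4 = -12)
(34*27)*(H(-29, 24) + V) = (34*27)*(-12 + 0) = 918*(-12) = -11016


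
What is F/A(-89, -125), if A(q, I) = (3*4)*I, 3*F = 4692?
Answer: -391/375 ≈ -1.0427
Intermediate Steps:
F = 1564 (F = (⅓)*4692 = 1564)
A(q, I) = 12*I
F/A(-89, -125) = 1564/((12*(-125))) = 1564/(-1500) = 1564*(-1/1500) = -391/375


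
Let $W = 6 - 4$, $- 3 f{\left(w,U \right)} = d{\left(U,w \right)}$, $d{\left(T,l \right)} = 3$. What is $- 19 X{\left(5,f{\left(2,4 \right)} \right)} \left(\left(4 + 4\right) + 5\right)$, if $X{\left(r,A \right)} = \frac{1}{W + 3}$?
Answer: $- \frac{247}{5} \approx -49.4$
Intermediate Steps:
$f{\left(w,U \right)} = -1$ ($f{\left(w,U \right)} = \left(- \frac{1}{3}\right) 3 = -1$)
$W = 2$ ($W = 6 - 4 = 2$)
$X{\left(r,A \right)} = \frac{1}{5}$ ($X{\left(r,A \right)} = \frac{1}{2 + 3} = \frac{1}{5}$)
$- 19 X{\left(5,f{\left(2,4 \right)} \right)} \left(\left(4 + 4\right) + 5\right) = \left(-19\right) \frac{1}{5} \left(\left(4 + 4\right) + 5\right) = - \frac{19 \left(8 + 5\right)}{5} = \left(- \frac{19}{5}\right) 13 = - \frac{247}{5}$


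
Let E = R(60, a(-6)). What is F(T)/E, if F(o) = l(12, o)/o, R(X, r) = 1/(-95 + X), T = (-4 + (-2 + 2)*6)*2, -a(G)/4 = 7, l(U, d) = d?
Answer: -35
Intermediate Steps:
a(G) = -28 (a(G) = -4*7 = -28)
T = -8 (T = (-4 + 0*6)*2 = (-4 + 0)*2 = -4*2 = -8)
E = -1/35 (E = 1/(-95 + 60) = 1/(-35) = -1/35 ≈ -0.028571)
F(o) = 1 (F(o) = o/o = 1)
F(T)/E = 1/(-1/35) = 1*(-35) = -35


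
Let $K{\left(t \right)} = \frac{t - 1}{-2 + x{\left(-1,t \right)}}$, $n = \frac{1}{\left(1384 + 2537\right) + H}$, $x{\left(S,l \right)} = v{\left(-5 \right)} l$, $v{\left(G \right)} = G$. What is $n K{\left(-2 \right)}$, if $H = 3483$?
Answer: $- \frac{1}{19744} \approx -5.0648 \cdot 10^{-5}$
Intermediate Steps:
$x{\left(S,l \right)} = - 5 l$
$n = \frac{1}{7404}$ ($n = \frac{1}{\left(1384 + 2537\right) + 3483} = \frac{1}{3921 + 3483} = \frac{1}{7404} \approx 0.00013506$)
$K{\left(t \right)} = \frac{-1 + t}{-2 - 5 t}$ ($K{\left(t \right)} = \frac{t - 1}{-2 - 5 t} = \frac{-1 + t}{-2 - 5 t}$)
$n K{\left(-2 \right)} = \frac{\frac{1}{2 + 5 \left(-2\right)} \left(1 - -2\right)}{7404} = \frac{\frac{1}{2 - 10} \left(1 + 2\right)}{7404} = \frac{\frac{1}{-8} \cdot 3}{7404} = \frac{\left(- \frac{1}{8}\right) 3}{7404} = \frac{1}{7404} \left(- \frac{3}{8}\right) = - \frac{1}{19744}$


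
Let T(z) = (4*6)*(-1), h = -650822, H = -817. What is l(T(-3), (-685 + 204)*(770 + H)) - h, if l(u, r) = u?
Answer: 650798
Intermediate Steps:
T(z) = -24 (T(z) = 24*(-1) = -24)
l(T(-3), (-685 + 204)*(770 + H)) - h = -24 - 1*(-650822) = -24 + 650822 = 650798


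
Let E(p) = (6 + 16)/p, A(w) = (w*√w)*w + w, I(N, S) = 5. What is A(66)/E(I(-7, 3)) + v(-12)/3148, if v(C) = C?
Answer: 11802/787 + 990*√66 ≈ 8057.8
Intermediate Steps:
A(w) = w + w^(5/2) (A(w) = w^(3/2)*w + w = w^(5/2) + w = w + w^(5/2))
E(p) = 22/p
A(66)/E(I(-7, 3)) + v(-12)/3148 = (66 + 66^(5/2))/((22/5)) - 12/3148 = (66 + 4356*√66)/((22*(⅕))) - 12*1/3148 = (66 + 4356*√66)/(22/5) - 3/787 = (66 + 4356*√66)*(5/22) - 3/787 = (15 + 990*√66) - 3/787 = 11802/787 + 990*√66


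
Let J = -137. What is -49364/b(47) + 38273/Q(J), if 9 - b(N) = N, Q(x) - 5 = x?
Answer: 2530837/2508 ≈ 1009.1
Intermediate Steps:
Q(x) = 5 + x
b(N) = 9 - N
-49364/b(47) + 38273/Q(J) = -49364/(9 - 1*47) + 38273/(5 - 137) = -49364/(9 - 47) + 38273/(-132) = -49364/(-38) + 38273*(-1/132) = -49364*(-1/38) - 38273/132 = 24682/19 - 38273/132 = 2530837/2508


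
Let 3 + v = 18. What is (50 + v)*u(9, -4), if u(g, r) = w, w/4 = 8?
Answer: 2080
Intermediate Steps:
v = 15 (v = -3 + 18 = 15)
w = 32 (w = 4*8 = 32)
u(g, r) = 32
(50 + v)*u(9, -4) = (50 + 15)*32 = 65*32 = 2080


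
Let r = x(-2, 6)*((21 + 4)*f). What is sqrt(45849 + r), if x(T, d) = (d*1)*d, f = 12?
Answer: sqrt(56649) ≈ 238.01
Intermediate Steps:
x(T, d) = d**2 (x(T, d) = d*d = d**2)
r = 10800 (r = 6**2*((21 + 4)*12) = 36*(25*12) = 36*300 = 10800)
sqrt(45849 + r) = sqrt(45849 + 10800) = sqrt(56649)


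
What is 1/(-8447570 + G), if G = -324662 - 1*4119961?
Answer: -1/12892193 ≈ -7.7566e-8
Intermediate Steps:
G = -4444623 (G = -324662 - 4119961 = -4444623)
1/(-8447570 + G) = 1/(-8447570 - 4444623) = 1/(-12892193) = -1/12892193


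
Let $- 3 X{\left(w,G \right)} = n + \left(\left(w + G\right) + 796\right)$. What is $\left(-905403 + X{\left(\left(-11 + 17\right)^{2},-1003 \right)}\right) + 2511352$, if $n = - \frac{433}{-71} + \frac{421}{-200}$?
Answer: $\frac{22805266297}{14200} \approx 1.606 \cdot 10^{6}$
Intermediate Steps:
$n = \frac{56709}{14200}$ ($n = \left(-433\right) \left(- \frac{1}{71}\right) + 421 \left(- \frac{1}{200}\right) = \frac{433}{71} - \frac{421}{200} = \frac{56709}{14200} \approx 3.9936$)
$X{\left(w,G \right)} = - \frac{11359909}{42600} - \frac{G}{3} - \frac{w}{3}$ ($X{\left(w,G \right)} = - \frac{\frac{56709}{14200} + \left(\left(w + G\right) + 796\right)}{3} = - \frac{\frac{56709}{14200} + \left(\left(G + w\right) + 796\right)}{3} = - \frac{\frac{56709}{14200} + \left(796 + G + w\right)}{3} = - \frac{\frac{11359909}{14200} + G + w}{3} = - \frac{11359909}{42600} - \frac{G}{3} - \frac{w}{3}$)
$\left(-905403 + X{\left(\left(-11 + 17\right)^{2},-1003 \right)}\right) + 2511352 = \left(-905403 - \left(- \frac{960897}{14200} + \frac{\left(-11 + 17\right)^{2}}{3}\right)\right) + 2511352 = \left(-905403 - \left(- \frac{960897}{14200} + 12\right)\right) + 2511352 = \left(-905403 - - \frac{790497}{14200}\right) + 2511352 = \left(-905403 + \frac{790497}{14200}\right) + 2511352 = - \frac{12855932103}{14200} + 2511352 = \frac{22805266297}{14200}$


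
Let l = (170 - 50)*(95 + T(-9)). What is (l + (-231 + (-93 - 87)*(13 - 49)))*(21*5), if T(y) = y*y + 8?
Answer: 2974545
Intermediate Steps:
T(y) = 8 + y**2 (T(y) = y**2 + 8 = 8 + y**2)
l = 22080 (l = (170 - 50)*(95 + (8 + (-9)**2)) = 120*(95 + (8 + 81)) = 120*(95 + 89) = 120*184 = 22080)
(l + (-231 + (-93 - 87)*(13 - 49)))*(21*5) = (22080 + (-231 + (-93 - 87)*(13 - 49)))*(21*5) = (22080 + (-231 - 180*(-36)))*105 = (22080 + (-231 + 6480))*105 = (22080 + 6249)*105 = 28329*105 = 2974545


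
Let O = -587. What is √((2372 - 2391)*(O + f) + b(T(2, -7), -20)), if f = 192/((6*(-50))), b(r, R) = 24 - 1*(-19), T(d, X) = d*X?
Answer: 2*√70051/5 ≈ 105.87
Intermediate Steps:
T(d, X) = X*d
b(r, R) = 43 (b(r, R) = 24 + 19 = 43)
f = -16/25 (f = 192/(-300) = 192*(-1/300) = -16/25 ≈ -0.64000)
√((2372 - 2391)*(O + f) + b(T(2, -7), -20)) = √((2372 - 2391)*(-587 - 16/25) + 43) = √(-19*(-14691/25) + 43) = √(279129/25 + 43) = √(280204/25) = 2*√70051/5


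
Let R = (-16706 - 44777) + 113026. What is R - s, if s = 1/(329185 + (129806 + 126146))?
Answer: 30159716390/585137 ≈ 51543.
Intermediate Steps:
R = 51543 (R = -61483 + 113026 = 51543)
s = 1/585137 (s = 1/(329185 + 255952) = 1/585137 ≈ 1.7090e-6)
R - s = 51543 - 1*1/585137 = 51543 - 1/585137 = 30159716390/585137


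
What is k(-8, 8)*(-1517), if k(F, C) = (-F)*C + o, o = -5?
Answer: -89503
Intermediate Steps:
k(F, C) = -5 - C*F (k(F, C) = (-F)*C - 5 = -C*F - 5 = -5 - C*F)
k(-8, 8)*(-1517) = (-5 - 1*8*(-8))*(-1517) = (-5 + 64)*(-1517) = 59*(-1517) = -89503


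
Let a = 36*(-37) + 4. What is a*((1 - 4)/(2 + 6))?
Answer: 498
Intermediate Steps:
a = -1328 (a = -1332 + 4 = -1328)
a*((1 - 4)/(2 + 6)) = -1328*(1 - 4)/(2 + 6) = -(-3984)/8 = -1328*(-3/8) = 498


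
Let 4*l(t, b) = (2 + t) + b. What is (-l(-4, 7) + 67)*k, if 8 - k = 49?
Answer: -10783/4 ≈ -2695.8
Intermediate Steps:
l(t, b) = ½ + b/4 + t/4 (l(t, b) = ((2 + t) + b)/4 = (2 + b + t)/4 = ½ + b/4 + t/4)
k = -41 (k = 8 - 1*49 = 8 - 49 = -41)
(-l(-4, 7) + 67)*k = (-(½ + (¼)*7 + (¼)*(-4)) + 67)*(-41) = (-(½ + 7/4 - 1) + 67)*(-41) = (-1*5/4 + 67)*(-41) = (-5/4 + 67)*(-41) = (263/4)*(-41) = -10783/4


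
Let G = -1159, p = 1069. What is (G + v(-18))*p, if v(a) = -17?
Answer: -1257144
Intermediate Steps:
(G + v(-18))*p = (-1159 - 17)*1069 = -1176*1069 = -1257144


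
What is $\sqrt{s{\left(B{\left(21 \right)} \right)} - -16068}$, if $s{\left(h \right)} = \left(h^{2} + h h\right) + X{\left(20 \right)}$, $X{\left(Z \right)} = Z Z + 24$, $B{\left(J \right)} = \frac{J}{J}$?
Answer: $\sqrt{16494} \approx 128.43$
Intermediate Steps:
$B{\left(J \right)} = 1$
$X{\left(Z \right)} = 24 + Z^{2}$ ($X{\left(Z \right)} = Z^{2} + 24 = 24 + Z^{2}$)
$s{\left(h \right)} = 424 + 2 h^{2}$ ($s{\left(h \right)} = \left(h^{2} + h h\right) + \left(24 + 20^{2}\right) = \left(h^{2} + h^{2}\right) + \left(24 + 400\right) = 2 h^{2} + 424 = 424 + 2 h^{2}$)
$\sqrt{s{\left(B{\left(21 \right)} \right)} - -16068} = \sqrt{\left(424 + 2 \cdot 1^{2}\right) - -16068} = \sqrt{\left(424 + 2 \cdot 1\right) + 16068} = \sqrt{\left(424 + 2\right) + 16068} = \sqrt{426 + 16068} = \sqrt{16494}$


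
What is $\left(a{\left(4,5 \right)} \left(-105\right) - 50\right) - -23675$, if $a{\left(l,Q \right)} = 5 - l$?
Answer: $23520$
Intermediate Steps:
$\left(a{\left(4,5 \right)} \left(-105\right) - 50\right) - -23675 = \left(\left(5 - 4\right) \left(-105\right) - 50\right) - -23675 = \left(\left(5 - 4\right) \left(-105\right) - 50\right) + 23675 = \left(1 \left(-105\right) - 50\right) + 23675 = \left(-105 - 50\right) + 23675 = -155 + 23675 = 23520$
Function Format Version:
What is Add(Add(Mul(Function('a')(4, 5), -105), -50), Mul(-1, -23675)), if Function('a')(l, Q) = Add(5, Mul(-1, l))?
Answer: 23520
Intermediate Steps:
Add(Add(Mul(Function('a')(4, 5), -105), -50), Mul(-1, -23675)) = Add(Add(Mul(Add(5, Mul(-1, 4)), -105), -50), Mul(-1, -23675)) = Add(Add(Mul(Add(5, -4), -105), -50), 23675) = Add(Add(Mul(1, -105), -50), 23675) = Add(Add(-105, -50), 23675) = Add(-155, 23675) = 23520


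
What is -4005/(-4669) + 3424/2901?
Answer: 27605161/13544769 ≈ 2.0381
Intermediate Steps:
-4005/(-4669) + 3424/2901 = -4005*(-1/4669) + 3424*(1/2901) = 4005/4669 + 3424/2901 = 27605161/13544769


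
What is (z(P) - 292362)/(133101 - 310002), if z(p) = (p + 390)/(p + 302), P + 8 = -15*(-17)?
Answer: 160506101/97118649 ≈ 1.6527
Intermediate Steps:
P = 247 (P = -8 - 15*(-17) = -8 + 255 = 247)
z(p) = (390 + p)/(302 + p)
(z(P) - 292362)/(133101 - 310002) = ((390 + 247)/(302 + 247) - 292362)/(133101 - 310002) = (637/549 - 292362)/(-176901) = ((1/549)*637 - 292362)*(-1/176901) = (637/549 - 292362)*(-1/176901) = -160506101/549*(-1/176901) = 160506101/97118649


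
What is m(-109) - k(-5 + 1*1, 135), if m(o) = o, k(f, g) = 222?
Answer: -331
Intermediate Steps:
m(-109) - k(-5 + 1*1, 135) = -109 - 1*222 = -109 - 222 = -331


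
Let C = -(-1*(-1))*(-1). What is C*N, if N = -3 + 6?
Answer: 3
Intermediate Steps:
N = 3
C = 1 (C = -(-1) = -1*(-1) = 1)
C*N = 1*3 = 3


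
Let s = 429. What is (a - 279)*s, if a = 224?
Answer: -23595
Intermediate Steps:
(a - 279)*s = (224 - 279)*429 = -55*429 = -23595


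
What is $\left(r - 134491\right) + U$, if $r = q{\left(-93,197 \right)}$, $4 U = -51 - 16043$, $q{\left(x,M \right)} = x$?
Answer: $- \frac{277215}{2} \approx -1.3861 \cdot 10^{5}$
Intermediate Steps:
$U = - \frac{8047}{2}$ ($U = \frac{-51 - 16043}{4} = \frac{1}{4} \left(-16094\right) = - \frac{8047}{2} \approx -4023.5$)
$r = -93$
$\left(r - 134491\right) + U = \left(-93 - 134491\right) - \frac{8047}{2} = -134584 - \frac{8047}{2} = - \frac{277215}{2}$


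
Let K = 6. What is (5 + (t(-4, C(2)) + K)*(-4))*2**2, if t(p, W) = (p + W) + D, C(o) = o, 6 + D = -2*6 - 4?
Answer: 308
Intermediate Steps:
D = -22 (D = -6 + (-2*6 - 4) = -6 + (-12 - 4) = -6 - 16 = -22)
t(p, W) = -22 + W + p (t(p, W) = (p + W) - 22 = (W + p) - 22 = -22 + W + p)
(5 + (t(-4, C(2)) + K)*(-4))*2**2 = (5 + ((-22 + 2 - 4) + 6)*(-4))*2**2 = (5 + (-24 + 6)*(-4))*4 = (5 - 18*(-4))*4 = (5 + 72)*4 = 77*4 = 308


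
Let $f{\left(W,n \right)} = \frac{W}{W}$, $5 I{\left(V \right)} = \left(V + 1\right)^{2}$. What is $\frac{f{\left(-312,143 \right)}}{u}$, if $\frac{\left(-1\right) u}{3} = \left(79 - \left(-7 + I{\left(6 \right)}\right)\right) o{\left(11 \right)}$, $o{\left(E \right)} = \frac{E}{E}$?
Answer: $- \frac{5}{1143} \approx -0.0043745$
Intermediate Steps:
$I{\left(V \right)} = \frac{\left(1 + V\right)^{2}}{5}$ ($I{\left(V \right)} = \frac{\left(V + 1\right)^{2}}{5} = \frac{\left(1 + V\right)^{2}}{5}$)
$f{\left(W,n \right)} = 1$
$o{\left(E \right)} = 1$
$u = - \frac{1143}{5}$ ($u = - 3 \left(79 + \left(7 - \frac{\left(1 + 6\right)^{2}}{5}\right)\right) 1 = - 3 \left(79 + \left(7 - \frac{7^{2}}{5}\right)\right) 1 = - 3 \left(79 + \left(7 - \frac{1}{5} \cdot 49\right)\right) 1 = - 3 \left(79 + \left(7 - \frac{49}{5}\right)\right) 1 = - 3 \left(79 - \frac{14}{5}\right) 1 = - 3 \cdot \frac{381}{5} \cdot 1 = \left(-3\right) \frac{381}{5} = - \frac{1143}{5} \approx -228.6$)
$\frac{f{\left(-312,143 \right)}}{u} = 1 \frac{1}{- \frac{1143}{5}} = 1 \left(- \frac{5}{1143}\right) = - \frac{5}{1143}$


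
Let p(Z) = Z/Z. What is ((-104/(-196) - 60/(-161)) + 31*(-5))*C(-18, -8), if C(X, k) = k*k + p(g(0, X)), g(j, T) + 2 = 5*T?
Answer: -11288355/1127 ≈ -10016.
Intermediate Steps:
g(j, T) = -2 + 5*T
p(Z) = 1
C(X, k) = 1 + k² (C(X, k) = k*k + 1 = k² + 1 = 1 + k²)
((-104/(-196) - 60/(-161)) + 31*(-5))*C(-18, -8) = ((-104/(-196) - 60/(-161)) + 31*(-5))*(1 + (-8)²) = ((-104*(-1/196) - 60*(-1/161)) - 155)*(1 + 64) = ((26/49 + 60/161) - 155)*65 = (1018/1127 - 155)*65 = -173667/1127*65 = -11288355/1127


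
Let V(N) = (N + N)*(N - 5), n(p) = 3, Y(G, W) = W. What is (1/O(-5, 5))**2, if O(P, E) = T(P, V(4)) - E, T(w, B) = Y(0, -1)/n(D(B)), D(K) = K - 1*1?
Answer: 9/256 ≈ 0.035156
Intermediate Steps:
D(K) = -1 + K (D(K) = K - 1 = -1 + K)
V(N) = 2*N*(-5 + N) (V(N) = (2*N)*(-5 + N) = 2*N*(-5 + N))
T(w, B) = -1/3
O(P, E) = -1/3 - E
(1/O(-5, 5))**2 = (1/(-1/3 - 1*5))**2 = (1/(-1/3 - 5))**2 = (1/(-16/3))**2 = (-3/16)**2 = 9/256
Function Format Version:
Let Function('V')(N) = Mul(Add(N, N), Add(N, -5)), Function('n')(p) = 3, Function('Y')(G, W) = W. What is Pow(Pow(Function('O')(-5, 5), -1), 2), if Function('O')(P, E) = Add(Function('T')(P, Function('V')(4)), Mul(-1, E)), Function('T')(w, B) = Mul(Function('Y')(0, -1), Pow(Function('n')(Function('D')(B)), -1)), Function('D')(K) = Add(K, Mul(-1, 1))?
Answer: Rational(9, 256) ≈ 0.035156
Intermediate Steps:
Function('D')(K) = Add(-1, K) (Function('D')(K) = Add(K, -1) = Add(-1, K))
Function('V')(N) = Mul(2, N, Add(-5, N)) (Function('V')(N) = Mul(Mul(2, N), Add(-5, N)) = Mul(2, N, Add(-5, N)))
Function('T')(w, B) = Rational(-1, 3) (Function('T')(w, B) = Mul(-1, Pow(3, -1)) = Mul(-1, Rational(1, 3)) = Rational(-1, 3))
Function('O')(P, E) = Add(Rational(-1, 3), Mul(-1, E))
Pow(Pow(Function('O')(-5, 5), -1), 2) = Pow(Pow(Add(Rational(-1, 3), Mul(-1, 5)), -1), 2) = Pow(Pow(Add(Rational(-1, 3), -5), -1), 2) = Pow(Pow(Rational(-16, 3), -1), 2) = Pow(Rational(-3, 16), 2) = Rational(9, 256)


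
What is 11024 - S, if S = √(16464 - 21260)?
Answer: 11024 - 2*I*√1199 ≈ 11024.0 - 69.253*I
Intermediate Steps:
S = 2*I*√1199 (S = √(-4796) = 2*I*√1199 ≈ 69.253*I)
11024 - S = 11024 - 2*I*√1199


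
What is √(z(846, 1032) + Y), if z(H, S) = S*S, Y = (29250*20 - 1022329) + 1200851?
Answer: √1828546 ≈ 1352.2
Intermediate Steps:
Y = 763522 (Y = (585000 - 1022329) + 1200851 = -437329 + 1200851 = 763522)
z(H, S) = S²
√(z(846, 1032) + Y) = √(1032² + 763522) = √(1065024 + 763522) = √1828546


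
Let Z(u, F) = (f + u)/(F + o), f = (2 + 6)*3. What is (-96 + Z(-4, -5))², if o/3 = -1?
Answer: 38809/4 ≈ 9702.3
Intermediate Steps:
o = -3 (o = 3*(-1) = -3)
f = 24 (f = 8*3 = 24)
Z(u, F) = (24 + u)/(-3 + F) (Z(u, F) = (24 + u)/(F - 3) = (24 + u)/(-3 + F))
(-96 + Z(-4, -5))² = (-96 + (24 - 4)/(-3 - 5))² = (-96 + 20/(-8))² = (-96 - ⅛*20)² = (-96 - 5/2)² = (-197/2)² = 38809/4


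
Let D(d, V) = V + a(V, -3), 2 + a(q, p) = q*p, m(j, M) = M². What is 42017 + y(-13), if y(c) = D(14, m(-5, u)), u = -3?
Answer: 41997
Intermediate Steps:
a(q, p) = -2 + p*q (a(q, p) = -2 + q*p = -2 + p*q)
D(d, V) = -2 - 2*V (D(d, V) = V + (-2 - 3*V) = -2 - 2*V)
y(c) = -20 (y(c) = -2 - 2*(-3)² = -2 - 2*9 = -2 - 18 = -20)
42017 + y(-13) = 42017 - 20 = 41997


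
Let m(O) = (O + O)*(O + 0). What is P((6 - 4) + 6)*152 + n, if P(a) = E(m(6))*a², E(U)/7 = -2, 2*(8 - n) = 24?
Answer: -136196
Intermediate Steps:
m(O) = 2*O² (m(O) = (2*O)*O = 2*O²)
n = -4 (n = 8 - ½*24 = 8 - 12 = -4)
E(U) = -14 (E(U) = 7*(-2) = -14)
P(a) = -14*a²
P((6 - 4) + 6)*152 + n = -14*((6 - 4) + 6)²*152 - 4 = -14*(2 + 6)²*152 - 4 = -14*8²*152 - 4 = -14*64*152 - 4 = -896*152 - 4 = -136192 - 4 = -136196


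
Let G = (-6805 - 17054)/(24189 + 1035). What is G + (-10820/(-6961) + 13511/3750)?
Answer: 462162236609/109740165000 ≈ 4.2114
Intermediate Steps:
G = -7953/8408 (G = -23859/25224 = -23859*1/25224 = -7953/8408 ≈ -0.94588)
G + (-10820/(-6961) + 13511/3750) = -7953/8408 + (-10820/(-6961) + 13511/3750) = -7953/8408 + (-10820*(-1/6961) + 13511*(1/3750)) = -7953/8408 + (10820/6961 + 13511/3750) = -7953/8408 + 134625071/26103750 = 462162236609/109740165000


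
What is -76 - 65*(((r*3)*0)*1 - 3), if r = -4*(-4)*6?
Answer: 119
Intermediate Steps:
r = 96 (r = 16*6 = 96)
-76 - 65*(((r*3)*0)*1 - 3) = -76 - 65*(((96*3)*0)*1 - 3) = -76 - 65*((288*0)*1 - 3) = -76 - 65*(0*1 - 3) = -76 - 65*(0 - 3) = -76 - 65*(-3) = -76 + 195 = 119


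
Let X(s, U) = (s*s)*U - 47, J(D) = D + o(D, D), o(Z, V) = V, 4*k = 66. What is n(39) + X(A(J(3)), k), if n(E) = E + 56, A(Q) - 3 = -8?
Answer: 921/2 ≈ 460.50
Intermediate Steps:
k = 33/2 (k = (¼)*66 = 33/2 ≈ 16.500)
J(D) = 2*D (J(D) = D + D = 2*D)
A(Q) = -5 (A(Q) = 3 - 8 = -5)
X(s, U) = -47 + U*s² (X(s, U) = s²*U - 47 = U*s² - 47 = -47 + U*s²)
n(E) = 56 + E
n(39) + X(A(J(3)), k) = (56 + 39) + (-47 + (33/2)*(-5)²) = 95 + (-47 + (33/2)*25) = 95 + (-47 + 825/2) = 95 + 731/2 = 921/2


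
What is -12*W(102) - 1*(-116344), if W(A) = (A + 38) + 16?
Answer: 114472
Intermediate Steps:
W(A) = 54 + A (W(A) = (38 + A) + 16 = 54 + A)
-12*W(102) - 1*(-116344) = -12*(54 + 102) - 1*(-116344) = -12*156 + 116344 = -1872 + 116344 = 114472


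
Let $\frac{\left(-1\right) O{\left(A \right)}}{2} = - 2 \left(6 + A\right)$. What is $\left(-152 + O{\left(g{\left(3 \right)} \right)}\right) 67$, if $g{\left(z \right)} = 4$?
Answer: $-7504$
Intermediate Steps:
$O{\left(A \right)} = 24 + 4 A$ ($O{\left(A \right)} = - 2 \left(- 2 \left(6 + A\right)\right) = - 2 \left(-12 - 2 A\right) = 24 + 4 A$)
$\left(-152 + O{\left(g{\left(3 \right)} \right)}\right) 67 = \left(-152 + \left(24 + 4 \cdot 4\right)\right) 67 = \left(-152 + \left(24 + 16\right)\right) 67 = \left(-152 + 40\right) 67 = \left(-112\right) 67 = -7504$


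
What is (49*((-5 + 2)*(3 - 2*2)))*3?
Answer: 441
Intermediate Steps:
(49*((-5 + 2)*(3 - 2*2)))*3 = (49*(-3*(3 - 4)))*3 = (49*(-3*(-1)))*3 = (49*3)*3 = 147*3 = 441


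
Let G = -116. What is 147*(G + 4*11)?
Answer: -10584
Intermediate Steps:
147*(G + 4*11) = 147*(-116 + 4*11) = 147*(-116 + 44) = 147*(-72) = -10584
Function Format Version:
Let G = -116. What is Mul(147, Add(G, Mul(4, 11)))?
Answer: -10584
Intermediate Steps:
Mul(147, Add(G, Mul(4, 11))) = Mul(147, Add(-116, Mul(4, 11))) = Mul(147, Add(-116, 44)) = Mul(147, -72) = -10584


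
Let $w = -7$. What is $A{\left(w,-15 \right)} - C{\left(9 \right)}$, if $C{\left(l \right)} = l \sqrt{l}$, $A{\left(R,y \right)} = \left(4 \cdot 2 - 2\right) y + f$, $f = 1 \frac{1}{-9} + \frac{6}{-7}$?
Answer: $- \frac{7432}{63} \approx -117.97$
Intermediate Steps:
$f = - \frac{61}{63}$ ($f = 1 \left(- \frac{1}{9}\right) + 6 \left(- \frac{1}{7}\right) = - \frac{1}{9} - \frac{6}{7} = - \frac{61}{63} \approx -0.96825$)
$A{\left(R,y \right)} = - \frac{61}{63} + 6 y$ ($A{\left(R,y \right)} = \left(4 \cdot 2 - 2\right) y - \frac{61}{63} = \left(8 - 2\right) y - \frac{61}{63} = 6 y - \frac{61}{63} = - \frac{61}{63} + 6 y$)
$C{\left(l \right)} = l^{\frac{3}{2}}$
$A{\left(w,-15 \right)} - C{\left(9 \right)} = \left(- \frac{61}{63} + 6 \left(-15\right)\right) - 9^{\frac{3}{2}} = \left(- \frac{61}{63} - 90\right) - 27 = - \frac{5731}{63} - 27 = - \frac{7432}{63}$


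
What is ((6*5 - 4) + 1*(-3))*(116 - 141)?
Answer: -575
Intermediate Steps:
((6*5 - 4) + 1*(-3))*(116 - 141) = ((30 - 4) - 3)*(-25) = (26 - 3)*(-25) = 23*(-25) = -575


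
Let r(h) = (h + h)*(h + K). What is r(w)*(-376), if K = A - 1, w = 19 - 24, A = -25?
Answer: -116560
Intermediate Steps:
w = -5
K = -26 (K = -25 - 1 = -26)
r(h) = 2*h*(-26 + h) (r(h) = (h + h)*(h - 26) = (2*h)*(-26 + h) = 2*h*(-26 + h))
r(w)*(-376) = (2*(-5)*(-26 - 5))*(-376) = (2*(-5)*(-31))*(-376) = 310*(-376) = -116560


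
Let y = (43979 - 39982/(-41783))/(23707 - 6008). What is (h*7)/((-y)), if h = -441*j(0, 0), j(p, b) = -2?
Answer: -4565779915158/1837614539 ≈ -2484.6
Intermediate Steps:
y = 1837614539/739517317 (y = (43979 - 39982*(-1/41783))/17699 = (43979 + 39982/41783)*(1/17699) = (1837614539/41783)*(1/17699) = 1837614539/739517317 ≈ 2.4849)
h = 882 (h = -441*(-2) = -49*(-18) = 882)
(h*7)/((-y)) = (882*7)/((-1*1837614539/739517317)) = 6174/(-1837614539/739517317) = 6174*(-739517317/1837614539) = -4565779915158/1837614539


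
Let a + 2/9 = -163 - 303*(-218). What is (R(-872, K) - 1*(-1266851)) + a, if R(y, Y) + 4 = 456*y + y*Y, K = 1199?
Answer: -993800/9 ≈ -1.1042e+5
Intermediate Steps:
R(y, Y) = -4 + 456*y + Y*y (R(y, Y) = -4 + (456*y + y*Y) = -4 + (456*y + Y*y) = -4 + 456*y + Y*y)
a = 593017/9 (a = -2/9 + (-163 - 303*(-218)) = -2/9 + (-163 + 66054) = -2/9 + 65891 = 593017/9 ≈ 65891.)
(R(-872, K) - 1*(-1266851)) + a = ((-4 + 456*(-872) + 1199*(-872)) - 1*(-1266851)) + 593017/9 = ((-4 - 397632 - 1045528) + 1266851) + 593017/9 = (-1443164 + 1266851) + 593017/9 = -176313 + 593017/9 = -993800/9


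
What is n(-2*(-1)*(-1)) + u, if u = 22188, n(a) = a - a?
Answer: 22188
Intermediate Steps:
n(a) = 0
n(-2*(-1)*(-1)) + u = 0 + 22188 = 22188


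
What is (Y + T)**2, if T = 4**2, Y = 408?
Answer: 179776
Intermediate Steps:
T = 16
(Y + T)**2 = (408 + 16)**2 = 424**2 = 179776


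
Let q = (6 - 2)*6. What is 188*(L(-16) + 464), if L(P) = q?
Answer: 91744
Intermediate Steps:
q = 24 (q = 4*6 = 24)
L(P) = 24
188*(L(-16) + 464) = 188*(24 + 464) = 188*488 = 91744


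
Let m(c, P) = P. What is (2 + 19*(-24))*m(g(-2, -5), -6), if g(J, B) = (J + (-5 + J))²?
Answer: 2724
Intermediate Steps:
g(J, B) = (-5 + 2*J)²
(2 + 19*(-24))*m(g(-2, -5), -6) = (2 + 19*(-24))*(-6) = (2 - 456)*(-6) = -454*(-6) = 2724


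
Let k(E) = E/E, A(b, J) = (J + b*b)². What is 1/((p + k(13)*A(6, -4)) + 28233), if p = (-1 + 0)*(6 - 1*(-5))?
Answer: 1/29246 ≈ 3.4193e-5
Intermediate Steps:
A(b, J) = (J + b²)²
p = -11 (p = -(6 + 5) = -1*11 = -11)
k(E) = 1
1/((p + k(13)*A(6, -4)) + 28233) = 1/((-11 + 1*(-4 + 6²)²) + 28233) = 1/((-11 + 1*(-4 + 36)²) + 28233) = 1/((-11 + 1*32²) + 28233) = 1/((-11 + 1*1024) + 28233) = 1/((-11 + 1024) + 28233) = 1/(1013 + 28233) = 1/29246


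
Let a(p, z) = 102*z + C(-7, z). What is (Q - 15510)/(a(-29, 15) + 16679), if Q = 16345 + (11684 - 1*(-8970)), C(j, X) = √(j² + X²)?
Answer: 130431067/110522469 - 7163*√274/110522469 ≈ 1.1791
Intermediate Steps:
C(j, X) = √(X² + j²)
a(p, z) = √(49 + z²) + 102*z (a(p, z) = 102*z + √(z² + (-7)²) = 102*z + √(z² + 49) = 102*z + √(49 + z²) = √(49 + z²) + 102*z)
Q = 36999 (Q = 16345 + (11684 + 8970) = 16345 + 20654 = 36999)
(Q - 15510)/(a(-29, 15) + 16679) = (36999 - 15510)/((√(49 + 15²) + 102*15) + 16679) = 21489/((√(49 + 225) + 1530) + 16679) = 21489/((√274 + 1530) + 16679) = 21489/((1530 + √274) + 16679) = 21489/(18209 + √274)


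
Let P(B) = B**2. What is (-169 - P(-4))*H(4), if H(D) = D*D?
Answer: -2960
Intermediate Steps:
H(D) = D**2
(-169 - P(-4))*H(4) = (-169 - 1*(-4)**2)*4**2 = (-169 - 1*16)*16 = (-169 - 16)*16 = -185*16 = -2960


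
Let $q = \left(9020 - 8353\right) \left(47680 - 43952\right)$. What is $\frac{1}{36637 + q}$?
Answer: $\frac{1}{2523213} \approx 3.9632 \cdot 10^{-7}$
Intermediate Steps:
$q = 2486576$ ($q = 667 \cdot 3728 = 2486576$)
$\frac{1}{36637 + q} = \frac{1}{36637 + 2486576} = \frac{1}{2523213}$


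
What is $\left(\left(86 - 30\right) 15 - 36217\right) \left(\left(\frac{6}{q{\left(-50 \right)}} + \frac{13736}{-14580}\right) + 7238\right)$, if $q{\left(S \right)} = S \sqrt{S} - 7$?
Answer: $\frac{70754 \left(- 3297384500 \sqrt{2} + 92315831 i\right)}{3645 \left(- 7 i + 250 \sqrt{2}\right)} \approx -2.5603 \cdot 10^{8} - 600.13 i$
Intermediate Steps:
$q{\left(S \right)} = -7 + S^{\frac{3}{2}}$ ($q{\left(S \right)} = S^{\frac{3}{2}} - 7 = -7 + S^{\frac{3}{2}}$)
$\left(\left(86 - 30\right) 15 - 36217\right) \left(\left(\frac{6}{q{\left(-50 \right)}} + \frac{13736}{-14580}\right) + 7238\right) = \left(\left(86 - 30\right) 15 - 36217\right) \left(\left(\frac{6}{-7 + \left(-50\right)^{\frac{3}{2}}} + \frac{13736}{-14580}\right) + 7238\right) = \left(56 \cdot 15 - 36217\right) \left(\left(\frac{6}{-7 - 250 i \sqrt{2}} + 13736 \left(- \frac{1}{14580}\right)\right) + 7238\right) = \left(840 - 36217\right) \left(\left(\frac{6}{-7 - 250 i \sqrt{2}} - \frac{3434}{3645}\right) + 7238\right) = - 35377 \left(\left(- \frac{3434}{3645} + \frac{6}{-7 - 250 i \sqrt{2}}\right) + 7238\right) = - 35377 \left(\frac{26379076}{3645} + \frac{6}{-7 - 250 i \sqrt{2}}\right) = - \frac{933212571652}{3645} - \frac{212262}{-7 - 250 i \sqrt{2}}$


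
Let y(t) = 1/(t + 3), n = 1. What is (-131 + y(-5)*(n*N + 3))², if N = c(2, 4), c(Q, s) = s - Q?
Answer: 71289/4 ≈ 17822.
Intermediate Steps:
y(t) = 1/(3 + t)
N = 2 (N = 4 - 1*2 = 4 - 2 = 2)
(-131 + y(-5)*(n*N + 3))² = (-131 + (1*2 + 3)/(3 - 5))² = (-131 + (2 + 3)/(-2))² = (-131 - ½*5)² = (-131 - 5/2)² = (-267/2)² = 71289/4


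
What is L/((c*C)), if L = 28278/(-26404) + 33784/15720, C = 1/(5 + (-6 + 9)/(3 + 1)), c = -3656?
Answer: -27968911/16494555840 ≈ -0.0016956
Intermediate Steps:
C = 4/23 (C = 1/(5 + 3/4) = 1/(5 + 3*(¼)) = 1/(5 + ¾) = 1/(23/4) = 4/23 ≈ 0.17391)
L = 27968911/25941930 (L = 28278*(-1/26404) + 33784*(1/15720) = -14139/13202 + 4223/1965 = 27968911/25941930 ≈ 1.0781)
L/((c*C)) = 27968911/(25941930*((-3656*4/23))) = 27968911/(25941930*(-14624/23)) = (27968911/25941930)*(-23/14624) = -27968911/16494555840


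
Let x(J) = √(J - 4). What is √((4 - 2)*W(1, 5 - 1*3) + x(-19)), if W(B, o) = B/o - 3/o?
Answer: √(-2 + I*√23) ≈ 1.2642 + 1.8969*I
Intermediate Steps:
x(J) = √(-4 + J)
W(B, o) = -3/o + B/o
√((4 - 2)*W(1, 5 - 1*3) + x(-19)) = √((4 - 2)*((-3 + 1)/(5 - 1*3)) + √(-4 - 19)) = √(2*(-2/(5 - 3)) + √(-23)) = √(2*(-2/2) + I*√23) = √(2*((½)*(-2)) + I*√23) = √(2*(-1) + I*√23) = √(-2 + I*√23)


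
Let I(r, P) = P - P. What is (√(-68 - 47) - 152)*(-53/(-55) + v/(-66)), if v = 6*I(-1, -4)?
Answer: -8056/55 + 53*I*√115/55 ≈ -146.47 + 10.334*I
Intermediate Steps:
I(r, P) = 0
v = 0 (v = 6*0 = 0)
(√(-68 - 47) - 152)*(-53/(-55) + v/(-66)) = (√(-68 - 47) - 152)*(-53/(-55) + 0/(-66)) = (√(-115) - 152)*(-53*(-1/55) + 0*(-1/66)) = (I*√115 - 152)*(53/55 + 0) = (-152 + I*√115)*(53/55) = -8056/55 + 53*I*√115/55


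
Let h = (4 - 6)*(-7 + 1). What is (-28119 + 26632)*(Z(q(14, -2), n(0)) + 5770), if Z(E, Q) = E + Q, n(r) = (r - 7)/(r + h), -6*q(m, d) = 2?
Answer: -102943523/12 ≈ -8.5786e+6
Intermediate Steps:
q(m, d) = -⅓ (q(m, d) = -⅙*2 = -⅓)
h = 12 (h = -2*(-6) = 12)
n(r) = (-7 + r)/(12 + r) (n(r) = (r - 7)/(r + 12) = (-7 + r)/(12 + r))
(-28119 + 26632)*(Z(q(14, -2), n(0)) + 5770) = (-28119 + 26632)*((-⅓ + (-7 + 0)/(12 + 0)) + 5770) = -1487*((-⅓ - 7/12) + 5770) = -1487*(-11/12 + 5770) = -1487*69229/12 = -102943523/12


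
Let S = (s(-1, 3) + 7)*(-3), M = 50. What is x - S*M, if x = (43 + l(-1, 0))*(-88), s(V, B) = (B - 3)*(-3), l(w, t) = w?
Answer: -2646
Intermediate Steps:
s(V, B) = 9 - 3*B (s(V, B) = (-3 + B)*(-3) = 9 - 3*B)
x = -3696 (x = (43 - 1)*(-88) = 42*(-88) = -3696)
S = -21 (S = ((9 - 3*3) + 7)*(-3) = ((9 - 9) + 7)*(-3) = (0 + 7)*(-3) = 7*(-3) = -21)
x - S*M = -3696 - (-21)*50 = -3696 - 1*(-1050) = -3696 + 1050 = -2646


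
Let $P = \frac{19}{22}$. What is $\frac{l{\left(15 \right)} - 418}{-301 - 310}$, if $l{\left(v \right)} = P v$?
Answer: $\frac{8911}{13442} \approx 0.66292$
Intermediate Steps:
$P = \frac{19}{22}$ ($P = 19 \cdot \frac{1}{22} = \frac{19}{22} \approx 0.86364$)
$l{\left(v \right)} = \frac{19 v}{22}$
$\frac{l{\left(15 \right)} - 418}{-301 - 310} = \frac{\frac{19}{22} \cdot 15 - 418}{-301 - 310} = \frac{\frac{285}{22} - 418}{-611} = \left(- \frac{8911}{22}\right) \left(- \frac{1}{611}\right) = \frac{8911}{13442}$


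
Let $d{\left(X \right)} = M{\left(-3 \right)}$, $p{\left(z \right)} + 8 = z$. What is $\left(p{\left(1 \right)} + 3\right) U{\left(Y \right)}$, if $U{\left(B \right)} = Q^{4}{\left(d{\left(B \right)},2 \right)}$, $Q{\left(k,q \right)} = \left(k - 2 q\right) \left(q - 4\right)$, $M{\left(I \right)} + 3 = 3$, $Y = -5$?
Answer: $-16384$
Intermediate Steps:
$M{\left(I \right)} = 0$ ($M{\left(I \right)} = -3 + 3 = 0$)
$p{\left(z \right)} = -8 + z$
$d{\left(X \right)} = 0$
$Q{\left(k,q \right)} = \left(-4 + q\right) \left(k - 2 q\right)$ ($Q{\left(k,q \right)} = \left(k - 2 q\right) \left(-4 + q\right) = \left(-4 + q\right) \left(k - 2 q\right)$)
$U{\left(B \right)} = 4096$ ($U{\left(B \right)} = \left(\left(-4\right) 0 - 2 \cdot 2^{2} + 8 \cdot 2 + 0 \cdot 2\right)^{4} = \left(0 - 8 + 16 + 0\right)^{4} = 8^{4} = 4096$)
$\left(p{\left(1 \right)} + 3\right) U{\left(Y \right)} = \left(\left(-8 + 1\right) + 3\right) 4096 = \left(-7 + 3\right) 4096 = \left(-4\right) 4096 = -16384$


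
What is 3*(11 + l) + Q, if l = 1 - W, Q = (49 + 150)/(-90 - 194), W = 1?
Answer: 9173/284 ≈ 32.299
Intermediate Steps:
Q = -199/284 (Q = 199/(-284) = 199*(-1/284) = -199/284 ≈ -0.70070)
l = 0 (l = 1 - 1*1 = 1 - 1 = 0)
3*(11 + l) + Q = 3*(11 + 0) - 199/284 = 3*11 - 199/284 = 33 - 199/284 = 9173/284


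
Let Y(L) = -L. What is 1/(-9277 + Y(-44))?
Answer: -1/9233 ≈ -0.00010831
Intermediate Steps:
1/(-9277 + Y(-44)) = 1/(-9277 - 1*(-44)) = 1/(-9277 + 44) = 1/(-9233) = -1/9233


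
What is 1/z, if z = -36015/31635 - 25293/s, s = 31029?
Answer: -21813387/42614522 ≈ -0.51188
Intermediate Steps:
z = -42614522/21813387 (z = -36015/31635 - 25293/31029 = -36015*1/31635 - 25293*1/31029 = -2401/2109 - 8431/10343 = -42614522/21813387 ≈ -1.9536)
1/z = 1/(-42614522/21813387) = -21813387/42614522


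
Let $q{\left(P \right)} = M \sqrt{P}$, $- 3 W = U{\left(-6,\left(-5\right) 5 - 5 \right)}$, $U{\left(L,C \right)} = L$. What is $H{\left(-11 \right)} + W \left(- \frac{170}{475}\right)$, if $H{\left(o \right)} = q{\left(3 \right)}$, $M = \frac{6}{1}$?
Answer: $- \frac{68}{95} + 6 \sqrt{3} \approx 9.6765$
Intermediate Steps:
$M = 6$ ($M = 6 \cdot 1 = 6$)
$W = 2$ ($W = \left(- \frac{1}{3}\right) \left(-6\right) = 2$)
$q{\left(P \right)} = 6 \sqrt{P}$
$H{\left(o \right)} = 6 \sqrt{3}$
$H{\left(-11 \right)} + W \left(- \frac{170}{475}\right) = 6 \sqrt{3} + 2 \left(- \frac{170}{475}\right) = 6 \sqrt{3} + 2 \left(\left(-170\right) \frac{1}{475}\right) = 6 \sqrt{3} + 2 \left(- \frac{34}{95}\right) = 6 \sqrt{3} - \frac{68}{95} = - \frac{68}{95} + 6 \sqrt{3}$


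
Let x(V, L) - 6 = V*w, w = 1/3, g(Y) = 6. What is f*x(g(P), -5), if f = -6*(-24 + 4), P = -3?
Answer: 960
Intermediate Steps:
w = ⅓ ≈ 0.33333
f = 120 (f = -6*(-20) = 120)
x(V, L) = 6 + V/3 (x(V, L) = 6 + V*(⅓) = 6 + V/3)
f*x(g(P), -5) = 120*(6 + (⅓)*6) = 120*(6 + 2) = 120*8 = 960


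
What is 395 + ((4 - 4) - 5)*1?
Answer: 390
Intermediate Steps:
395 + ((4 - 4) - 5)*1 = 395 + (0 - 5)*1 = 395 - 5*1 = 395 - 5 = 390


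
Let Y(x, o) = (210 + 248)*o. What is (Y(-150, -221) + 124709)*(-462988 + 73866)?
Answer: -9140864902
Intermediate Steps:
Y(x, o) = 458*o
(Y(-150, -221) + 124709)*(-462988 + 73866) = (458*(-221) + 124709)*(-462988 + 73866) = (-101218 + 124709)*(-389122) = 23491*(-389122) = -9140864902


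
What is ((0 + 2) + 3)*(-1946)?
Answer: -9730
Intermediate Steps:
((0 + 2) + 3)*(-1946) = (2 + 3)*(-1946) = 5*(-1946) = -9730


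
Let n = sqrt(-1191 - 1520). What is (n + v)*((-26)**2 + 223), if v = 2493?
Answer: 2241207 + 899*I*sqrt(2711) ≈ 2.2412e+6 + 46809.0*I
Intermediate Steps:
n = I*sqrt(2711) (n = sqrt(-2711) = I*sqrt(2711) ≈ 52.067*I)
(n + v)*((-26)**2 + 223) = (I*sqrt(2711) + 2493)*((-26)**2 + 223) = (2493 + I*sqrt(2711))*(676 + 223) = (2493 + I*sqrt(2711))*899 = 2241207 + 899*I*sqrt(2711)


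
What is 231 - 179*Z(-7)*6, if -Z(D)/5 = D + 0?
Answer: -37359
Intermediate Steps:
Z(D) = -5*D (Z(D) = -5*(D + 0) = -5*D)
231 - 179*Z(-7)*6 = 231 - 179*(-5*(-7))*6 = 231 - 6265*6 = 231 - 179*210 = 231 - 37590 = -37359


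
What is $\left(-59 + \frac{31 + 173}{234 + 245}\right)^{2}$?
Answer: $\frac{787195249}{229441} \approx 3430.9$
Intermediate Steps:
$\left(-59 + \frac{31 + 173}{234 + 245}\right)^{2} = \left(-59 + \frac{204}{479}\right)^{2} = \left(- \frac{28057}{479}\right)^{2} = \frac{787195249}{229441}$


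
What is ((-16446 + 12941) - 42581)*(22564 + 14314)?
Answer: -1699559508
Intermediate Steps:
((-16446 + 12941) - 42581)*(22564 + 14314) = (-3505 - 42581)*36878 = -46086*36878 = -1699559508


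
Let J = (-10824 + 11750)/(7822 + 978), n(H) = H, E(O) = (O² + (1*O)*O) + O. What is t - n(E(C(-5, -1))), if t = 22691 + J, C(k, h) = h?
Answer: 99836463/4400 ≈ 22690.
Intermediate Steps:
E(O) = O + 2*O² (E(O) = (O² + O*O) + O = (O² + O²) + O = 2*O² + O = O + 2*O²)
J = 463/4400 (J = 926/8800 = 926*(1/8800) = 463/4400 ≈ 0.10523)
t = 99840863/4400 (t = 22691 + 463/4400 = 99840863/4400 ≈ 22691.)
t - n(E(C(-5, -1))) = 99840863/4400 - (-1)*(1 + 2*(-1)) = 99840863/4400 - (-1)*(1 - 2) = 99840863/4400 - (-1)*(-1) = 99840863/4400 - 1*1 = 99840863/4400 - 1 = 99836463/4400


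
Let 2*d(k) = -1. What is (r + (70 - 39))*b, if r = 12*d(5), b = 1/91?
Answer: 25/91 ≈ 0.27473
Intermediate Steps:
d(k) = -1/2 (d(k) = (1/2)*(-1) = -1/2)
b = 1/91 ≈ 0.010989
r = -6 (r = 12*(-1/2) = -6)
(r + (70 - 39))*b = (-6 + (70 - 39))*(1/91) = (-6 + 31)*(1/91) = 25*(1/91) = 25/91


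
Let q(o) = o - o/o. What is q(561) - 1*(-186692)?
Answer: 187252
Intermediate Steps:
q(o) = -1 + o (q(o) = o - 1*1 = o - 1 = -1 + o)
q(561) - 1*(-186692) = (-1 + 561) - 1*(-186692) = 560 + 186692 = 187252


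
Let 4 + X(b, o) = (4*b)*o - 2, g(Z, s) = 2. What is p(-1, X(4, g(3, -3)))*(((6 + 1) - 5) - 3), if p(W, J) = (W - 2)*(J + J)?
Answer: 156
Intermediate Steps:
X(b, o) = -6 + 4*b*o (X(b, o) = -4 + ((4*b)*o - 2) = -4 + (4*b*o - 2) = -4 + (-2 + 4*b*o) = -6 + 4*b*o)
p(W, J) = 2*J*(-2 + W) (p(W, J) = (-2 + W)*(2*J) = 2*J*(-2 + W))
p(-1, X(4, g(3, -3)))*(((6 + 1) - 5) - 3) = (2*(-6 + 4*4*2)*(-2 - 1))*(((6 + 1) - 5) - 3) = (2*(-6 + 32)*(-3))*((7 - 5) - 3) = (2*26*(-3))*(2 - 3) = -156*(-1) = 156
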